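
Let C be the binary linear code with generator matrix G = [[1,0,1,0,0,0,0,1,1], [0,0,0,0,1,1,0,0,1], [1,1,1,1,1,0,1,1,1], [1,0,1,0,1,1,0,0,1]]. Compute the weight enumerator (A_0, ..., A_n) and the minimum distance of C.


Weight distribution: A_0 = 1, A_2 = 2, A_3 = 2, A_4 = 2, A_5 = 4, A_6 = 2, A_7 = 2, A_8 = 1. Minimum distance d = 2.

Enumerate all 2^4 = 16 messages m ∈ F_2^4.
For each, compute codeword c = mG in F_2^9, then tally its weight.
  m = 0000 → c = 000000000, weight = 0.
  m = 1000 → c = 101000011, weight = 4.
  m = 0100 → c = 000011001, weight = 3.
  m = 1100 → c = 101011010, weight = 5.
  m = 0010 → c = 111110111, weight = 8.
  m = 1010 → c = 010110100, weight = 4.
  m = 0110 → c = 111101110, weight = 7.
  m = 1110 → c = 010101101, weight = 5.
  m = 0001 → c = 101011001, weight = 5.
  m = 1001 → c = 000011010, weight = 3.
  m = 0101 → c = 101000000, weight = 2.
  m = 1101 → c = 000000011, weight = 2.
  m = 0011 → c = 010101110, weight = 5.
  m = 1011 → c = 111101101, weight = 7.
  m = 0111 → c = 010110111, weight = 6.
  m = 1111 → c = 111110100, weight = 6.
Tally weights:
  weight 0: 1 codewords.
  weight 2: 2 codewords.
  weight 3: 2 codewords.
  weight 4: 2 codewords.
  weight 5: 4 codewords.
  weight 6: 2 codewords.
  weight 7: 2 codewords.
  weight 8: 1 codewords.
Minimum distance d = smallest w > 0 with A_w > 0 = 2.
Sanity: Σ A_w = 16 = 2^4 = 16 ✓.


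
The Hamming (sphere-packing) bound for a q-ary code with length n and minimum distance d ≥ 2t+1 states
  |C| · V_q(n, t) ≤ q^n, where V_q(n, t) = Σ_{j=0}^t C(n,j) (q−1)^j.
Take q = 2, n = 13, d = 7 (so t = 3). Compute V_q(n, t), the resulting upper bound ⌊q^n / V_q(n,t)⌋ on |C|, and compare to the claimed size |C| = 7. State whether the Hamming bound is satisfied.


V_q(n, t) = 378, q^n = 8192, Hamming bound = 21, |C| = 7 ≤ bound (satisfied).

Step 1: Compute V_q(n, t) = Σ_{j=0}^3 C(n, j) (q−1)^j.
  j = 0: C(13,0)·(1)^0 = 1·1 = 1.
  j = 1: C(13,1)·(1)^1 = 13·1 = 13.
  j = 2: C(13,2)·(1)^2 = 78·1 = 78.
  j = 3: C(13,3)·(1)^3 = 286·1 = 286.
  V_q(n, t) = 1 + 13 + 78 + 286 = 378.
Step 2: q^n = 2^13 = 8192.
Step 3: Hamming bound ⌊q^n / V_q(n,t)⌋ = ⌊8192/378⌋ = 21.
Step 4: Compare |C| = 7 to 21: satisfied.
The claimed |C| lies below the Hamming bound.


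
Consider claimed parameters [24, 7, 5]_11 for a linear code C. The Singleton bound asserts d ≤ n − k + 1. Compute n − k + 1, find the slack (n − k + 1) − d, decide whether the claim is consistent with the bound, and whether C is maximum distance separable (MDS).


Singleton RHS = n − k + 1 = 18, slack = 13, bound satisfied, not MDS.

Singleton bound: d ≤ n − k + 1.
Here n = 24, k = 7, so n − k + 1 = 18.
Given d = 5, check d ≤ 18: YES.
Slack = (n − k + 1) − d = 13.
The code is NOT MDS (slack = 13 > 0).
Description: the claimed parameters are [24, 7, 5]_11; such a code would be non-MDS.


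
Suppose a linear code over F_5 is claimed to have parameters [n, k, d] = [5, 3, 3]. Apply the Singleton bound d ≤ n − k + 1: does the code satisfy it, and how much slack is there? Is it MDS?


Singleton RHS = n − k + 1 = 3, slack = 0, bound satisfied, MDS.

Singleton bound: d ≤ n − k + 1.
Here n = 5, k = 3, so n − k + 1 = 3.
Given d = 3, check d ≤ 3: YES.
Slack = (n − k + 1) − d = 0.
The code is MDS (slack = 0).
Description: the claimed parameters are [5, 3, 3]_5; such a code would be MDS (meets Singleton bound).


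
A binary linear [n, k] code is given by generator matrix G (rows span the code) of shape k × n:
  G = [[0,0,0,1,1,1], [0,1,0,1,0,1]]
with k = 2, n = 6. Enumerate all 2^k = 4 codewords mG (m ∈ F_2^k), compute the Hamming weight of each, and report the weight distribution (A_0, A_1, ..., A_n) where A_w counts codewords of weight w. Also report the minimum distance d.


Weight distribution: A_0 = 1, A_2 = 1, A_3 = 2. Minimum distance d = 2.

Enumerate all 2^2 = 4 messages m ∈ F_2^2.
For each, compute codeword c = mG in F_2^6, then tally its weight.
  m = 00 → c = 000000, weight = 0.
  m = 10 → c = 000111, weight = 3.
  m = 01 → c = 010101, weight = 3.
  m = 11 → c = 010010, weight = 2.
Tally weights:
  weight 0: 1 codewords.
  weight 2: 1 codewords.
  weight 3: 2 codewords.
Minimum distance d = smallest w > 0 with A_w > 0 = 2.
Sanity: Σ A_w = 4 = 2^2 = 4 ✓.


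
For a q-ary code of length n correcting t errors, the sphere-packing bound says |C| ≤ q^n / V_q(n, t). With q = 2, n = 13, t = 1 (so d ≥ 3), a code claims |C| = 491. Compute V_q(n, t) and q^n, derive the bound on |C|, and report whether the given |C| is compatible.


V_q(n, t) = 14, q^n = 8192, Hamming bound = 585, |C| = 491 ≤ bound (satisfied).

Step 1: Compute V_q(n, t) = Σ_{j=0}^1 C(n, j) (q−1)^j.
  j = 0: C(13,0)·(1)^0 = 1·1 = 1.
  j = 1: C(13,1)·(1)^1 = 13·1 = 13.
  V_q(n, t) = 1 + 13 = 14.
Step 2: q^n = 2^13 = 8192.
Step 3: Hamming bound ⌊q^n / V_q(n,t)⌋ = ⌊8192/14⌋ = 585.
Step 4: Compare |C| = 491 to 585: satisfied.
The claimed |C| lies below the Hamming bound.


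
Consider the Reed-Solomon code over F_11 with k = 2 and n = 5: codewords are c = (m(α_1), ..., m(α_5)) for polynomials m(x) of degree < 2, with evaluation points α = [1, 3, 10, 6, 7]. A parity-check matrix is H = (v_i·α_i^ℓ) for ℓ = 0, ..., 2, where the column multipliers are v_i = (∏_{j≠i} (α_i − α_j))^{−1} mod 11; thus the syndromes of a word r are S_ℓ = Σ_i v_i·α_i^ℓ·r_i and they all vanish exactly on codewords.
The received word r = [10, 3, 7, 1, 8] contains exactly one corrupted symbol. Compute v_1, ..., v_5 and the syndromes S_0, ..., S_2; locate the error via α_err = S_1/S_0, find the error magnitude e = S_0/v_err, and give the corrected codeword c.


S = (7, 10, 8), error at position 2, error magnitude e = 1, c = [10, 2, 7, 1, 8].

Step 1: column multipliers v_i = (∏_{j≠i}(α_i − α_j))^{−1} mod 11.
  i = 1 (α = 1): (1−3)(1−10)(1−6)(1−7) = (−2)·(−9)·(−5)·(−6) = 540 ≡ 1, so v_1 = 1^{−1} = 1 (mod 11).
  i = 2 (α = 3): (3−1)(3−10)(3−6)(3−7) = 2·(−7)·(−3)·(−4) = −168 ≡ 8, so v_2 = 8^{−1} = 7 (mod 11).
  i = 3 (α = 10): (10−1)(10−3)(10−6)(10−7) = 9·7·4·3 = 756 ≡ 8, so v_3 = 8^{−1} = 7 (mod 11).
  i = 4 (α = 6): (6−1)(6−3)(6−10)(6−7) = 5·3·(−4)·(−1) = 60 ≡ 5, so v_4 = 5^{−1} = 9 (mod 11).
  i = 5 (α = 7): (7−1)(7−3)(7−10)(7−6) = 6·4·(−3)·1 = −72 ≡ 5, so v_5 = 5^{−1} = 9 (mod 11).
  v = [1, 7, 7, 9, 9].
Step 2: syndromes of r = [10, 3, 7, 1, 8] (all sums mod 11).
  S_0 = Σ v_i r_i = 1·10 + 7·3 + 7·7 + 9·1 + 9·8 = 161 ≡ 7.
  S_1 = Σ v_i α_i r_i = 1·1·10 + 7·3·3 + 7·10·7 + 9·6·1 + 9·7·8 = 1121 ≡ 10.
  α_i^2 mod 11 = [1, 9, 1, 3, 5].
  S_2 = Σ v_i α_i^2 r_i = 1·1·10 + 7·9·3 + 7·1·7 + 9·3·1 + 9·5·8 = 635 ≡ 8.
  S = (7, 10, 8) ≠ 0, so r is not a codeword (an error is present).
Step 3: locate the error. For a single error e at position i, S_ℓ = v_i·e·α_i^ℓ, so α_err = S_1/S_0.
  S_0^{−1} = 7^{−1} = 8 (mod 11), so α_err = 10·8 = 80 ≡ 3 = α_2. Error position i = 2.
  Consistency check: S_2/S_1 = 8·10 = 80 ≡ 3 = α_err ✓ (single-error assumption holds).
Step 4: error magnitude e = S_0/v_2 = S_0·∏_{j≠2}(α_2 − α_j) = 7·8 = 56 ≡ 1 (mod 11).
Step 5: correct position 2: c_2 = r_2 − e = 3 − 1 ≡ 2 (mod 11). Hence c = [10, 2, 7, 1, 8].
  Check: interpolating c through the α_i gives m(x) = 3 + 7·x (degree < 2) with m(α_i) = c_i for every i, so c is indeed a codeword.


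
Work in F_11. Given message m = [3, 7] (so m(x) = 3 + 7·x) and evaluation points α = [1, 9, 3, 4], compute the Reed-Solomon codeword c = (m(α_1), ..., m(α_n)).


c = [10, 0, 2, 9]

Message polynomial: m(x) = 3 + 7·x (mod 11).
For each evaluation point α_i, compute m(α_i) mod 11:
  α_1 = 1: Horner steps 7 → 10, so m(1) = 10.
  α_2 = 9: Horner steps 7 → 0, so m(9) = 0.
  α_3 = 3: Horner steps 7 → 2, so m(3) = 2.
  α_4 = 4: Horner steps 7 → 9, so m(4) = 9.
Codeword c = [10, 0, 2, 9] ∈ F_11^4.


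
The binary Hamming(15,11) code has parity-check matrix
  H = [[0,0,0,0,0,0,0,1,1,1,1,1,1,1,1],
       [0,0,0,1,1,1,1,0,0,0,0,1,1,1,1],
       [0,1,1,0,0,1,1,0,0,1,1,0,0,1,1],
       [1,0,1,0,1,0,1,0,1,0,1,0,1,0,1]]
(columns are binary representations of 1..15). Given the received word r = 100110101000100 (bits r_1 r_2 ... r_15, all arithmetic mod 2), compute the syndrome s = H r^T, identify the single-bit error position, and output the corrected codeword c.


s = (0, 0, 1, 1)^T, error position = 3, corrected codeword c = 101110101000100

Compute s = H r^T mod 2 one row at a time:
  s_1 = 0 + 1 + 0 + 0 + 0 + 1 + 0 + 0 = 2 ≡ 0 (mod 2).
  s_2 = 1 + 1 + 0 + 1 + 0 + 1 + 0 + 0 = 4 ≡ 0 (mod 2).
  s_3 = 0 + 0 + 0 + 1 + 0 + 0 + 0 + 0 = 1 ≡ 1 (mod 2).
  s_4 = 1 + 0 + 1 + 1 + 1 + 0 + 1 + 0 = 5 ≡ 1 (mod 2).
s = (0, 0, 1, 1)^T — this equals column 3 of H (binary 0011), so error is at position 3.
Correct: flip bit 3 of r = 100110101000100 to get c = 101110101000100.


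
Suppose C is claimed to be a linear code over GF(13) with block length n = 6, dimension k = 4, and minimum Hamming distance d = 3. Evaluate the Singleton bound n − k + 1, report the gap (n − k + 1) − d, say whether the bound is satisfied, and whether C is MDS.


Singleton RHS = n − k + 1 = 3, slack = 0, bound satisfied, MDS.

Singleton bound: d ≤ n − k + 1.
Here n = 6, k = 4, so n − k + 1 = 3.
Given d = 3, check d ≤ 3: YES.
Slack = (n − k + 1) − d = 0.
The code is MDS (slack = 0).
Description: the claimed parameters are [6, 4, 3]_13; such a code would be MDS (meets Singleton bound).


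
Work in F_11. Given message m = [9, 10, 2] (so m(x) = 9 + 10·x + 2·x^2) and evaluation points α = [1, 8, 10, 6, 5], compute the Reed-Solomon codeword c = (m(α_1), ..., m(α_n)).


c = [10, 8, 1, 9, 10]

Message polynomial: m(x) = 9 + 10·x + 2·x^2 (mod 11).
For each evaluation point α_i, compute m(α_i) mod 11:
  α_1 = 1: Horner steps 2 → 1 → 10, so m(1) = 10.
  α_2 = 8: Horner steps 2 → 4 → 8, so m(8) = 8.
  α_3 = 10: Horner steps 2 → 8 → 1, so m(10) = 1.
  α_4 = 6: Horner steps 2 → 0 → 9, so m(6) = 9.
  α_5 = 5: Horner steps 2 → 9 → 10, so m(5) = 10.
Codeword c = [10, 8, 1, 9, 10] ∈ F_11^5.


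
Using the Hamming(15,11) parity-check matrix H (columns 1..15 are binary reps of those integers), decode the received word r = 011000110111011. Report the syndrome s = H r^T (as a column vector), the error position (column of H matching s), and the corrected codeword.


s = (0, 0, 1, 0)^T, error position = 2, corrected codeword c = 001000110111011

Compute s = H r^T mod 2 one row at a time:
  s_1 = 1 + 0 + 1 + 1 + 1 + 0 + 1 + 1 = 6 ≡ 0 (mod 2).
  s_2 = 0 + 0 + 0 + 1 + 1 + 0 + 1 + 1 = 4 ≡ 0 (mod 2).
  s_3 = 1 + 1 + 0 + 1 + 1 + 1 + 1 + 1 = 7 ≡ 1 (mod 2).
  s_4 = 0 + 1 + 0 + 1 + 0 + 1 + 0 + 1 = 4 ≡ 0 (mod 2).
s = (0, 0, 1, 0)^T — this equals column 2 of H (binary 0010), so error is at position 2.
Correct: flip bit 2 of r = 011000110111011 to get c = 001000110111011.


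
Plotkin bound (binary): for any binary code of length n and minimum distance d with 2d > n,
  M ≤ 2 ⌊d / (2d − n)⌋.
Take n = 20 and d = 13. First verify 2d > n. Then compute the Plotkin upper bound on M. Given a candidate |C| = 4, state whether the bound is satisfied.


Plotkin bound M ≤ 4; given |C| = 4 ≤ bound (satisfied).

Check applicability: 2d = 26, n = 20.
2d − n = 6 > 0, so Plotkin applies.
Compute d/(2d−n) = 13/6 ≈ 2.1667.
⌊d/(2d−n)⌋ = 2.
Plotkin bound: M ≤ 2·2 = 4.
Given |C| = 4, check: satisfied.
This |C| is at the Plotkin bound.


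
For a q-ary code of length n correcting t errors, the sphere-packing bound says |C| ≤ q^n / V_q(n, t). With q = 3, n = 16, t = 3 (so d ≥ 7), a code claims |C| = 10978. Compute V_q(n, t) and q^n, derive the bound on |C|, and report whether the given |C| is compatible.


V_q(n, t) = 4993, q^n = 43046721, Hamming bound = 8621, |C| = 10978 > bound (violated).

Step 1: Compute V_q(n, t) = Σ_{j=0}^3 C(n, j) (q−1)^j.
  j = 0: C(16,0)·(2)^0 = 1·1 = 1.
  j = 1: C(16,1)·(2)^1 = 16·2 = 32.
  j = 2: C(16,2)·(2)^2 = 120·4 = 480.
  j = 3: C(16,3)·(2)^3 = 560·8 = 4480.
  V_q(n, t) = 1 + 32 + 480 + 4480 = 4993.
Step 2: q^n = 3^16 = 43046721.
Step 3: Hamming bound ⌊q^n / V_q(n,t)⌋ = ⌊43046721/4993⌋ = 8621.
Step 4: Compare |C| = 10978 to 8621: violated.
The claimed |C| lies above the Hamming bound, so no 3-ary code of length 16 with d ≥ 7 can have 10978 codewords.


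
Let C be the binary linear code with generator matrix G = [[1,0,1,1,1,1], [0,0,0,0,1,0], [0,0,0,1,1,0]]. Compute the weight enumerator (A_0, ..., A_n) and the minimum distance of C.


Weight distribution: A_0 = 1, A_1 = 2, A_2 = 1, A_3 = 1, A_4 = 2, A_5 = 1. Minimum distance d = 1.

Enumerate all 2^3 = 8 messages m ∈ F_2^3.
For each, compute codeword c = mG in F_2^6, then tally its weight.
  m = 000 → c = 000000, weight = 0.
  m = 100 → c = 101111, weight = 5.
  m = 010 → c = 000010, weight = 1.
  m = 110 → c = 101101, weight = 4.
  m = 001 → c = 000110, weight = 2.
  m = 101 → c = 101001, weight = 3.
  m = 011 → c = 000100, weight = 1.
  m = 111 → c = 101011, weight = 4.
Tally weights:
  weight 0: 1 codewords.
  weight 1: 2 codewords.
  weight 2: 1 codewords.
  weight 3: 1 codewords.
  weight 4: 2 codewords.
  weight 5: 1 codewords.
Minimum distance d = smallest w > 0 with A_w > 0 = 1.
Sanity: Σ A_w = 8 = 2^3 = 8 ✓.


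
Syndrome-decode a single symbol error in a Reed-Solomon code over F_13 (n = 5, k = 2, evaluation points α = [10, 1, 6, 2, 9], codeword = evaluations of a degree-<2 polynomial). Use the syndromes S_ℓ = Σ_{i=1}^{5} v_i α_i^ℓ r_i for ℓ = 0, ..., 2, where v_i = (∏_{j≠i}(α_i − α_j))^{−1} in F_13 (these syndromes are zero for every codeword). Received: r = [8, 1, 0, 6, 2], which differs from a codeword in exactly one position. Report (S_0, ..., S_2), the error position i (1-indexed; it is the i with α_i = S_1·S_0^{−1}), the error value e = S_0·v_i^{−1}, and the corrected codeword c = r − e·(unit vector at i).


S = (7, 5, 11), error at position 1, error magnitude e = 1, c = [7, 1, 0, 6, 2].

Step 1: column multipliers v_i = (∏_{j≠i}(α_i − α_j))^{−1} mod 13.
  i = 1 (α = 10): (10−1)(10−6)(10−2)(10−9) = 9·4·8·1 = 288 ≡ 2, so v_1 = 2^{−1} = 7 (mod 13).
  i = 2 (α = 1): (1−10)(1−6)(1−2)(1−9) = (−9)·(−5)·(−1)·(−8) = 360 ≡ 9, so v_2 = 9^{−1} = 3 (mod 13).
  i = 3 (α = 6): (6−10)(6−1)(6−2)(6−9) = (−4)·5·4·(−3) = 240 ≡ 6, so v_3 = 6^{−1} = 11 (mod 13).
  i = 4 (α = 2): (2−10)(2−1)(2−6)(2−9) = (−8)·1·(−4)·(−7) = −224 ≡ 10, so v_4 = 10^{−1} = 4 (mod 13).
  i = 5 (α = 9): (9−10)(9−1)(9−6)(9−2) = (−1)·8·3·7 = −168 ≡ 1, so v_5 = 1^{−1} = 1 (mod 13).
  v = [7, 3, 11, 4, 1].
Step 2: syndromes of r = [8, 1, 0, 6, 2] (all sums mod 13).
  S_0 = Σ v_i r_i = 7·8 + 3·1 + 11·0 + 4·6 + 1·2 = 85 ≡ 7.
  S_1 = Σ v_i α_i r_i = 7·10·8 + 3·1·1 + 11·6·0 + 4·2·6 + 1·9·2 = 629 ≡ 5.
  α_i^2 mod 13 = [9, 1, 10, 4, 3].
  S_2 = Σ v_i α_i^2 r_i = 7·9·8 + 3·1·1 + 11·10·0 + 4·4·6 + 1·3·2 = 609 ≡ 11.
  S = (7, 5, 11) ≠ 0, so r is not a codeword (an error is present).
Step 3: locate the error. For a single error e at position i, S_ℓ = v_i·e·α_i^ℓ, so α_err = S_1/S_0.
  S_0^{−1} = 7^{−1} = 2 (mod 13), so α_err = 5·2 = 10 ≡ 10 = α_1. Error position i = 1.
  Consistency check: S_2/S_1 = 11·8 = 88 ≡ 10 = α_err ✓ (single-error assumption holds).
Step 4: error magnitude e = S_0/v_1 = S_0·∏_{j≠1}(α_1 − α_j) = 7·2 = 14 ≡ 1 (mod 13).
Step 5: correct position 1: c_1 = r_1 − e = 8 − 1 ≡ 7 (mod 13). Hence c = [7, 1, 0, 6, 2].
  Check: interpolating c through the α_i gives m(x) = 9 + 5·x (degree < 2) with m(α_i) = c_i for every i, so c is indeed a codeword.


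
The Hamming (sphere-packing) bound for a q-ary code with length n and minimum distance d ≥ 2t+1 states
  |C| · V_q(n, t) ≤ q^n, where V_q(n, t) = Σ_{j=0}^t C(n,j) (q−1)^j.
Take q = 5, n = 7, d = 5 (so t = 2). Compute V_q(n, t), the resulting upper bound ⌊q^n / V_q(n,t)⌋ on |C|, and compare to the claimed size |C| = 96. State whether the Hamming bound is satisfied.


V_q(n, t) = 365, q^n = 78125, Hamming bound = 214, |C| = 96 ≤ bound (satisfied).

Step 1: Compute V_q(n, t) = Σ_{j=0}^2 C(n, j) (q−1)^j.
  j = 0: C(7,0)·(4)^0 = 1·1 = 1.
  j = 1: C(7,1)·(4)^1 = 7·4 = 28.
  j = 2: C(7,2)·(4)^2 = 21·16 = 336.
  V_q(n, t) = 1 + 28 + 336 = 365.
Step 2: q^n = 5^7 = 78125.
Step 3: Hamming bound ⌊q^n / V_q(n,t)⌋ = ⌊78125/365⌋ = 214.
Step 4: Compare |C| = 96 to 214: satisfied.
The claimed |C| lies below the Hamming bound.


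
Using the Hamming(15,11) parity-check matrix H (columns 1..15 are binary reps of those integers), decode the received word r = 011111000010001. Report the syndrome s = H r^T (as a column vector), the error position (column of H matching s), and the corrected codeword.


s = (0, 0, 1, 0)^T, error position = 2, corrected codeword c = 001111000010001

Compute s = H r^T mod 2 one row at a time:
  s_1 = 0 + 0 + 0 + 1 + 0 + 0 + 0 + 1 = 2 ≡ 0 (mod 2).
  s_2 = 1 + 1 + 1 + 0 + 0 + 0 + 0 + 1 = 4 ≡ 0 (mod 2).
  s_3 = 1 + 1 + 1 + 0 + 0 + 1 + 0 + 1 = 5 ≡ 1 (mod 2).
  s_4 = 0 + 1 + 1 + 0 + 0 + 1 + 0 + 1 = 4 ≡ 0 (mod 2).
s = (0, 0, 1, 0)^T — this equals column 2 of H (binary 0010), so error is at position 2.
Correct: flip bit 2 of r = 011111000010001 to get c = 001111000010001.


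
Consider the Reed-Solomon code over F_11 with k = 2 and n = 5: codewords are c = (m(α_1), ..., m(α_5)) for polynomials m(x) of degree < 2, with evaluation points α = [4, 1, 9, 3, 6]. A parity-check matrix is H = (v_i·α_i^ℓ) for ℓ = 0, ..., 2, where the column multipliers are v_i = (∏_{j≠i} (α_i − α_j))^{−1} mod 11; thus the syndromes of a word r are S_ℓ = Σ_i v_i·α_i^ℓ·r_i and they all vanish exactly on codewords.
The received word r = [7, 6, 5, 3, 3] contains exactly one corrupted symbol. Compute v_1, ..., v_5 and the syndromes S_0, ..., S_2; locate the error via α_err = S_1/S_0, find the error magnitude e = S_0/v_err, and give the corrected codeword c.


S = (6, 3, 7), error at position 5, error magnitude e = 10, c = [7, 6, 5, 3, 4].

Step 1: column multipliers v_i = (∏_{j≠i}(α_i − α_j))^{−1} mod 11.
  i = 1 (α = 4): (4−1)(4−9)(4−3)(4−6) = 3·(−5)·1·(−2) = 30 ≡ 8, so v_1 = 8^{−1} = 7 (mod 11).
  i = 2 (α = 1): (1−4)(1−9)(1−3)(1−6) = (−3)·(−8)·(−2)·(−5) = 240 ≡ 9, so v_2 = 9^{−1} = 5 (mod 11).
  i = 3 (α = 9): (9−4)(9−1)(9−3)(9−6) = 5·8·6·3 = 720 ≡ 5, so v_3 = 5^{−1} = 9 (mod 11).
  i = 4 (α = 3): (3−4)(3−1)(3−9)(3−6) = (−1)·2·(−6)·(−3) = −36 ≡ 8, so v_4 = 8^{−1} = 7 (mod 11).
  i = 5 (α = 6): (6−4)(6−1)(6−9)(6−3) = 2·5·(−3)·3 = −90 ≡ 9, so v_5 = 9^{−1} = 5 (mod 11).
  v = [7, 5, 9, 7, 5].
Step 2: syndromes of r = [7, 6, 5, 3, 3] (all sums mod 11).
  S_0 = Σ v_i r_i = 7·7 + 5·6 + 9·5 + 7·3 + 5·3 = 160 ≡ 6.
  S_1 = Σ v_i α_i r_i = 7·4·7 + 5·1·6 + 9·9·5 + 7·3·3 + 5·6·3 = 784 ≡ 3.
  α_i^2 mod 11 = [5, 1, 4, 9, 3].
  S_2 = Σ v_i α_i^2 r_i = 7·5·7 + 5·1·6 + 9·4·5 + 7·9·3 + 5·3·3 = 689 ≡ 7.
  S = (6, 3, 7) ≠ 0, so r is not a codeword (an error is present).
Step 3: locate the error. For a single error e at position i, S_ℓ = v_i·e·α_i^ℓ, so α_err = S_1/S_0.
  S_0^{−1} = 6^{−1} = 2 (mod 11), so α_err = 3·2 = 6 ≡ 6 = α_5. Error position i = 5.
  Consistency check: S_2/S_1 = 7·4 = 28 ≡ 6 = α_err ✓ (single-error assumption holds).
Step 4: error magnitude e = S_0/v_5 = S_0·∏_{j≠5}(α_5 − α_j) = 6·9 = 54 ≡ 10 (mod 11).
Step 5: correct position 5: c_5 = r_5 − e = 3 − 10 ≡ 4 (mod 11). Hence c = [7, 6, 5, 3, 4].
  Check: interpolating c through the α_i gives m(x) = 2 + 4·x (degree < 2) with m(α_i) = c_i for every i, so c is indeed a codeword.


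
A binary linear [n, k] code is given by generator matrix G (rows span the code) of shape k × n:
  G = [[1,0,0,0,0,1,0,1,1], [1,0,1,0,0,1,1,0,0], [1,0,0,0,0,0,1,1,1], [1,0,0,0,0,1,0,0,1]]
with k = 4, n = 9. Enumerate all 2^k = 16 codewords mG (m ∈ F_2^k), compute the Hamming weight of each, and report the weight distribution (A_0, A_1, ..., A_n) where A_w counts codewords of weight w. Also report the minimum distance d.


Weight distribution: A_0 = 1, A_1 = 1, A_2 = 2, A_3 = 6, A_4 = 5, A_5 = 1. Minimum distance d = 1.

Enumerate all 2^4 = 16 messages m ∈ F_2^4.
For each, compute codeword c = mG in F_2^9, then tally its weight.
  m = 0000 → c = 000000000, weight = 0.
  m = 1000 → c = 100001011, weight = 4.
  m = 0100 → c = 101001100, weight = 4.
  m = 1100 → c = 001000111, weight = 4.
  m = 0010 → c = 100000111, weight = 4.
  m = 1010 → c = 000001100, weight = 2.
  m = 0110 → c = 001001011, weight = 4.
  m = 1110 → c = 101000000, weight = 2.
  m = 0001 → c = 100001001, weight = 3.
  m = 1001 → c = 000000010, weight = 1.
  m = 0101 → c = 001000101, weight = 3.
  m = 1101 → c = 101001110, weight = 5.
  m = 0011 → c = 000001110, weight = 3.
  m = 1011 → c = 100000101, weight = 3.
  m = 0111 → c = 101000010, weight = 3.
  m = 1111 → c = 001001001, weight = 3.
Tally weights:
  weight 0: 1 codewords.
  weight 1: 1 codewords.
  weight 2: 2 codewords.
  weight 3: 6 codewords.
  weight 4: 5 codewords.
  weight 5: 1 codewords.
Minimum distance d = smallest w > 0 with A_w > 0 = 1.
Sanity: Σ A_w = 16 = 2^4 = 16 ✓.


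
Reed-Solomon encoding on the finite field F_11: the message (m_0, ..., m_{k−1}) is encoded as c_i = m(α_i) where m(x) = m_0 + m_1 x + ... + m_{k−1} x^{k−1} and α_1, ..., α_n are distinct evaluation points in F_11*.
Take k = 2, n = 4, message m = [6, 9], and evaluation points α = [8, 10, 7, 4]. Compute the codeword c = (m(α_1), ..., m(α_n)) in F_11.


c = [1, 8, 3, 9]

Message polynomial: m(x) = 6 + 9·x (mod 11).
For each evaluation point α_i, compute m(α_i) mod 11:
  α_1 = 8: Horner steps 9 → 1, so m(8) = 1.
  α_2 = 10: Horner steps 9 → 8, so m(10) = 8.
  α_3 = 7: Horner steps 9 → 3, so m(7) = 3.
  α_4 = 4: Horner steps 9 → 9, so m(4) = 9.
Codeword c = [1, 8, 3, 9] ∈ F_11^4.


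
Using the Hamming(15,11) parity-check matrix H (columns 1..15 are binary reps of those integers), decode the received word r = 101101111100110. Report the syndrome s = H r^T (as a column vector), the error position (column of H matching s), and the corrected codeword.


s = (1, 1, 1, 1)^T, error position = 15, corrected codeword c = 101101111100111

Compute s = H r^T mod 2 one row at a time:
  s_1 = 1 + 1 + 1 + 0 + 0 + 1 + 1 + 0 = 5 ≡ 1 (mod 2).
  s_2 = 1 + 0 + 1 + 1 + 0 + 1 + 1 + 0 = 5 ≡ 1 (mod 2).
  s_3 = 0 + 1 + 1 + 1 + 1 + 0 + 1 + 0 = 5 ≡ 1 (mod 2).
  s_4 = 1 + 1 + 0 + 1 + 1 + 0 + 1 + 0 = 5 ≡ 1 (mod 2).
s = (1, 1, 1, 1)^T — this equals column 15 of H (binary 1111), so error is at position 15.
Correct: flip bit 15 of r = 101101111100110 to get c = 101101111100111.


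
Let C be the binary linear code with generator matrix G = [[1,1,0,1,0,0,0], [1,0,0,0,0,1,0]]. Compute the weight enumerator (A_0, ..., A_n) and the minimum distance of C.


Weight distribution: A_0 = 1, A_2 = 1, A_3 = 2. Minimum distance d = 2.

Enumerate all 2^2 = 4 messages m ∈ F_2^2.
For each, compute codeword c = mG in F_2^7, then tally its weight.
  m = 00 → c = 0000000, weight = 0.
  m = 10 → c = 1101000, weight = 3.
  m = 01 → c = 1000010, weight = 2.
  m = 11 → c = 0101010, weight = 3.
Tally weights:
  weight 0: 1 codewords.
  weight 2: 1 codewords.
  weight 3: 2 codewords.
Minimum distance d = smallest w > 0 with A_w > 0 = 2.
Sanity: Σ A_w = 4 = 2^2 = 4 ✓.


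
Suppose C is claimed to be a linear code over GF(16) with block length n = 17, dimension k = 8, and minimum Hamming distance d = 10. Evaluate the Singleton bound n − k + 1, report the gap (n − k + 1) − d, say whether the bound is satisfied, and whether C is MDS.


Singleton RHS = n − k + 1 = 10, slack = 0, bound satisfied, MDS.

Singleton bound: d ≤ n − k + 1.
Here n = 17, k = 8, so n − k + 1 = 10.
Given d = 10, check d ≤ 10: YES.
Slack = (n − k + 1) − d = 0.
The code is MDS (slack = 0).
Description: the claimed parameters are [17, 8, 10]_16; such a code would be MDS (meets Singleton bound).


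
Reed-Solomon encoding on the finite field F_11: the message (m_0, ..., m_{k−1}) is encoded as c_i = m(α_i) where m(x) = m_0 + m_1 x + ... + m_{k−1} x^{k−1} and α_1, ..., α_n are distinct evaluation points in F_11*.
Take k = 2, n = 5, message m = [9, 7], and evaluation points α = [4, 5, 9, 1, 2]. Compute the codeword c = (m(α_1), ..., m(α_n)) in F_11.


c = [4, 0, 6, 5, 1]

Message polynomial: m(x) = 9 + 7·x (mod 11).
For each evaluation point α_i, compute m(α_i) mod 11:
  α_1 = 4: Horner steps 7 → 4, so m(4) = 4.
  α_2 = 5: Horner steps 7 → 0, so m(5) = 0.
  α_3 = 9: Horner steps 7 → 6, so m(9) = 6.
  α_4 = 1: Horner steps 7 → 5, so m(1) = 5.
  α_5 = 2: Horner steps 7 → 1, so m(2) = 1.
Codeword c = [4, 0, 6, 5, 1] ∈ F_11^5.


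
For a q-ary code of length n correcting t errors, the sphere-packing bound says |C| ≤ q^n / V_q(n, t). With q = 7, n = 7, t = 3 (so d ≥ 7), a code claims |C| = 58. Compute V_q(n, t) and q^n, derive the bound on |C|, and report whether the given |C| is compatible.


V_q(n, t) = 8359, q^n = 823543, Hamming bound = 98, |C| = 58 ≤ bound (satisfied).

Step 1: Compute V_q(n, t) = Σ_{j=0}^3 C(n, j) (q−1)^j.
  j = 0: C(7,0)·(6)^0 = 1·1 = 1.
  j = 1: C(7,1)·(6)^1 = 7·6 = 42.
  j = 2: C(7,2)·(6)^2 = 21·36 = 756.
  j = 3: C(7,3)·(6)^3 = 35·216 = 7560.
  V_q(n, t) = 1 + 42 + 756 + 7560 = 8359.
Step 2: q^n = 7^7 = 823543.
Step 3: Hamming bound ⌊q^n / V_q(n,t)⌋ = ⌊823543/8359⌋ = 98.
Step 4: Compare |C| = 58 to 98: satisfied.
The claimed |C| lies below the Hamming bound.


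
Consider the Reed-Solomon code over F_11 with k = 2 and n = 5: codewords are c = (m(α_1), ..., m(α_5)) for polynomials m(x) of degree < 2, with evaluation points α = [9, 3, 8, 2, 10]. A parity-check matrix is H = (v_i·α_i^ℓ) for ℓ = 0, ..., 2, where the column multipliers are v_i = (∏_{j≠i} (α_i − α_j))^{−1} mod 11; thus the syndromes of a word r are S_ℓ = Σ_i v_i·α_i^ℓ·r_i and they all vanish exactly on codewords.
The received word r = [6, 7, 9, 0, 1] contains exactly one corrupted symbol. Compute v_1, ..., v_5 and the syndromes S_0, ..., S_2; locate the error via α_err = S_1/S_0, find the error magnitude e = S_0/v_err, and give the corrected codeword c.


S = (6, 10, 2), error at position 1, error magnitude e = 1, c = [5, 7, 9, 0, 1].

Step 1: column multipliers v_i = (∏_{j≠i}(α_i − α_j))^{−1} mod 11.
  i = 1 (α = 9): (9−3)(9−8)(9−2)(9−10) = 6·1·7·(−1) = −42 ≡ 2, so v_1 = 2^{−1} = 6 (mod 11).
  i = 2 (α = 3): (3−9)(3−8)(3−2)(3−10) = (−6)·(−5)·1·(−7) = −210 ≡ 10, so v_2 = 10^{−1} = 10 (mod 11).
  i = 3 (α = 8): (8−9)(8−3)(8−2)(8−10) = (−1)·5·6·(−2) = 60 ≡ 5, so v_3 = 5^{−1} = 9 (mod 11).
  i = 4 (α = 2): (2−9)(2−3)(2−8)(2−10) = (−7)·(−1)·(−6)·(−8) = 336 ≡ 6, so v_4 = 6^{−1} = 2 (mod 11).
  i = 5 (α = 10): (10−9)(10−3)(10−8)(10−2) = 1·7·2·8 = 112 ≡ 2, so v_5 = 2^{−1} = 6 (mod 11).
  v = [6, 10, 9, 2, 6].
Step 2: syndromes of r = [6, 7, 9, 0, 1] (all sums mod 11).
  S_0 = Σ v_i r_i = 6·6 + 10·7 + 9·9 + 2·0 + 6·1 = 193 ≡ 6.
  S_1 = Σ v_i α_i r_i = 6·9·6 + 10·3·7 + 9·8·9 + 2·2·0 + 6·10·1 = 1242 ≡ 10.
  α_i^2 mod 11 = [4, 9, 9, 4, 1].
  S_2 = Σ v_i α_i^2 r_i = 6·4·6 + 10·9·7 + 9·9·9 + 2·4·0 + 6·1·1 = 1509 ≡ 2.
  S = (6, 10, 2) ≠ 0, so r is not a codeword (an error is present).
Step 3: locate the error. For a single error e at position i, S_ℓ = v_i·e·α_i^ℓ, so α_err = S_1/S_0.
  S_0^{−1} = 6^{−1} = 2 (mod 11), so α_err = 10·2 = 20 ≡ 9 = α_1. Error position i = 1.
  Consistency check: S_2/S_1 = 2·10 = 20 ≡ 9 = α_err ✓ (single-error assumption holds).
Step 4: error magnitude e = S_0/v_1 = S_0·∏_{j≠1}(α_1 − α_j) = 6·2 = 12 ≡ 1 (mod 11).
Step 5: correct position 1: c_1 = r_1 − e = 6 − 1 ≡ 5 (mod 11). Hence c = [5, 7, 9, 0, 1].
  Check: interpolating c through the α_i gives m(x) = 8 + 7·x (degree < 2) with m(α_i) = c_i for every i, so c is indeed a codeword.


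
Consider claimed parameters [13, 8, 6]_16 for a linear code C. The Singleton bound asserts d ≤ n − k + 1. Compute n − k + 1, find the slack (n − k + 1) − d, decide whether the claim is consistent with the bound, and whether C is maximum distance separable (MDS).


Singleton RHS = n − k + 1 = 6, slack = 0, bound satisfied, MDS.

Singleton bound: d ≤ n − k + 1.
Here n = 13, k = 8, so n − k + 1 = 6.
Given d = 6, check d ≤ 6: YES.
Slack = (n − k + 1) − d = 0.
The code is MDS (slack = 0).
Description: the claimed parameters are [13, 8, 6]_16; such a code would be MDS (meets Singleton bound).


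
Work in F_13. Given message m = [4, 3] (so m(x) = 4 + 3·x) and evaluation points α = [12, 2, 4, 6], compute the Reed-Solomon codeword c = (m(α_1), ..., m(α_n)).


c = [1, 10, 3, 9]

Message polynomial: m(x) = 4 + 3·x (mod 13).
For each evaluation point α_i, compute m(α_i) mod 13:
  α_1 = 12: Horner steps 3 → 1, so m(12) = 1.
  α_2 = 2: Horner steps 3 → 10, so m(2) = 10.
  α_3 = 4: Horner steps 3 → 3, so m(4) = 3.
  α_4 = 6: Horner steps 3 → 9, so m(6) = 9.
Codeword c = [1, 10, 3, 9] ∈ F_13^4.


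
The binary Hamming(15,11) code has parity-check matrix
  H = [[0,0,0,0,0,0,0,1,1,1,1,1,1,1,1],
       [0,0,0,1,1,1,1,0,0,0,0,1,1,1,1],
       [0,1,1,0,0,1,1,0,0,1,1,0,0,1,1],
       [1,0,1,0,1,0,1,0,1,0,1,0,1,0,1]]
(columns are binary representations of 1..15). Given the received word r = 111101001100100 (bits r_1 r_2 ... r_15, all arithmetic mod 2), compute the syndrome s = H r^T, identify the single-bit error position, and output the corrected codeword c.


s = (1, 1, 0, 0)^T, error position = 12, corrected codeword c = 111101001101100

Compute s = H r^T mod 2 one row at a time:
  s_1 = 0 + 1 + 1 + 0 + 0 + 1 + 0 + 0 = 3 ≡ 1 (mod 2).
  s_2 = 1 + 0 + 1 + 0 + 0 + 1 + 0 + 0 = 3 ≡ 1 (mod 2).
  s_3 = 1 + 1 + 1 + 0 + 1 + 0 + 0 + 0 = 4 ≡ 0 (mod 2).
  s_4 = 1 + 1 + 0 + 0 + 1 + 0 + 1 + 0 = 4 ≡ 0 (mod 2).
s = (1, 1, 0, 0)^T — this equals column 12 of H (binary 1100), so error is at position 12.
Correct: flip bit 12 of r = 111101001100100 to get c = 111101001101100.


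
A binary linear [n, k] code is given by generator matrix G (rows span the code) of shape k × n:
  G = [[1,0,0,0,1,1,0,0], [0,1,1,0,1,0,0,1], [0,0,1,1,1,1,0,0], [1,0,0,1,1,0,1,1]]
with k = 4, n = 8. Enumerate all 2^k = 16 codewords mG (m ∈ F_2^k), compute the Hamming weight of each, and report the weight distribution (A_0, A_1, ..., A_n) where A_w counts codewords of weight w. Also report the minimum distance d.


Weight distribution: A_0 = 1, A_2 = 1, A_3 = 2, A_4 = 5, A_5 = 6, A_6 = 1. Minimum distance d = 2.

Enumerate all 2^4 = 16 messages m ∈ F_2^4.
For each, compute codeword c = mG in F_2^8, then tally its weight.
  m = 0000 → c = 00000000, weight = 0.
  m = 1000 → c = 10001100, weight = 3.
  m = 0100 → c = 01101001, weight = 4.
  m = 1100 → c = 11100101, weight = 5.
  m = 0010 → c = 00111100, weight = 4.
  m = 1010 → c = 10110000, weight = 3.
  m = 0110 → c = 01010101, weight = 4.
  m = 1110 → c = 11011001, weight = 5.
  m = 0001 → c = 10011011, weight = 5.
  m = 1001 → c = 00010111, weight = 4.
  m = 0101 → c = 11110010, weight = 5.
  m = 1101 → c = 01111110, weight = 6.
  m = 0011 → c = 10100111, weight = 5.
  m = 1011 → c = 00101011, weight = 4.
  m = 0111 → c = 11001110, weight = 5.
  m = 1111 → c = 01000010, weight = 2.
Tally weights:
  weight 0: 1 codewords.
  weight 2: 1 codewords.
  weight 3: 2 codewords.
  weight 4: 5 codewords.
  weight 5: 6 codewords.
  weight 6: 1 codewords.
Minimum distance d = smallest w > 0 with A_w > 0 = 2.
Sanity: Σ A_w = 16 = 2^4 = 16 ✓.


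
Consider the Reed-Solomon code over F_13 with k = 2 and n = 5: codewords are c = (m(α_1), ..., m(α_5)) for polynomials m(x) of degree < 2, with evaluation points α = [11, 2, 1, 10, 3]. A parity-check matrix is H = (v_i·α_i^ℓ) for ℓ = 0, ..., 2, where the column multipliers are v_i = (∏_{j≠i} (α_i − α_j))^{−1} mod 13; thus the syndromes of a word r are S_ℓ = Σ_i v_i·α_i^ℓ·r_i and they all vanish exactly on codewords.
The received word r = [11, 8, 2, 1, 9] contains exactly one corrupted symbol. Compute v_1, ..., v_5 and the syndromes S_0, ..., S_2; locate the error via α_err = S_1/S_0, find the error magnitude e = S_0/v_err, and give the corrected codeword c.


S = (8, 3, 6), error at position 2, error magnitude e = 9, c = [11, 12, 2, 1, 9].

Step 1: column multipliers v_i = (∏_{j≠i}(α_i − α_j))^{−1} mod 13.
  i = 1 (α = 11): (11−2)(11−1)(11−10)(11−3) = 9·10·1·8 = 720 ≡ 5, so v_1 = 5^{−1} = 8 (mod 13).
  i = 2 (α = 2): (2−11)(2−1)(2−10)(2−3) = (−9)·1·(−8)·(−1) = −72 ≡ 6, so v_2 = 6^{−1} = 11 (mod 13).
  i = 3 (α = 1): (1−11)(1−2)(1−10)(1−3) = (−10)·(−1)·(−9)·(−2) = 180 ≡ 11, so v_3 = 11^{−1} = 6 (mod 13).
  i = 4 (α = 10): (10−11)(10−2)(10−1)(10−3) = (−1)·8·9·7 = −504 ≡ 3, so v_4 = 3^{−1} = 9 (mod 13).
  i = 5 (α = 3): (3−11)(3−2)(3−1)(3−10) = (−8)·1·2·(−7) = 112 ≡ 8, so v_5 = 8^{−1} = 5 (mod 13).
  v = [8, 11, 6, 9, 5].
Step 2: syndromes of r = [11, 8, 2, 1, 9] (all sums mod 13).
  S_0 = Σ v_i r_i = 8·11 + 11·8 + 6·2 + 9·1 + 5·9 = 242 ≡ 8.
  S_1 = Σ v_i α_i r_i = 8·11·11 + 11·2·8 + 6·1·2 + 9·10·1 + 5·3·9 = 1381 ≡ 3.
  α_i^2 mod 13 = [4, 4, 1, 9, 9].
  S_2 = Σ v_i α_i^2 r_i = 8·4·11 + 11·4·8 + 6·1·2 + 9·9·1 + 5·9·9 = 1202 ≡ 6.
  S = (8, 3, 6) ≠ 0, so r is not a codeword (an error is present).
Step 3: locate the error. For a single error e at position i, S_ℓ = v_i·e·α_i^ℓ, so α_err = S_1/S_0.
  S_0^{−1} = 8^{−1} = 5 (mod 13), so α_err = 3·5 = 15 ≡ 2 = α_2. Error position i = 2.
  Consistency check: S_2/S_1 = 6·9 = 54 ≡ 2 = α_err ✓ (single-error assumption holds).
Step 4: error magnitude e = S_0/v_2 = S_0·∏_{j≠2}(α_2 − α_j) = 8·6 = 48 ≡ 9 (mod 13).
Step 5: correct position 2: c_2 = r_2 − e = 8 − 9 ≡ 12 (mod 13). Hence c = [11, 12, 2, 1, 9].
  Check: interpolating c through the α_i gives m(x) = 5 + 10·x (degree < 2) with m(α_i) = c_i for every i, so c is indeed a codeword.


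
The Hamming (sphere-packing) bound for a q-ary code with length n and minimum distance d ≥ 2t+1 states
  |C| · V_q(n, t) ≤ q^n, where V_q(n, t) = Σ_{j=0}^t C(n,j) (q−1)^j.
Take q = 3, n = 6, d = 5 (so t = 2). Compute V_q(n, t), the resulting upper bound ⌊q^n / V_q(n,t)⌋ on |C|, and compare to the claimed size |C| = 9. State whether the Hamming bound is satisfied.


V_q(n, t) = 73, q^n = 729, Hamming bound = 9, |C| = 9 ≤ bound (satisfied).

Step 1: Compute V_q(n, t) = Σ_{j=0}^2 C(n, j) (q−1)^j.
  j = 0: C(6,0)·(2)^0 = 1·1 = 1.
  j = 1: C(6,1)·(2)^1 = 6·2 = 12.
  j = 2: C(6,2)·(2)^2 = 15·4 = 60.
  V_q(n, t) = 1 + 12 + 60 = 73.
Step 2: q^n = 3^6 = 729.
Step 3: Hamming bound ⌊q^n / V_q(n,t)⌋ = ⌊729/73⌋ = 9.
Step 4: Compare |C| = 9 to 9: satisfied.
The claimed |C| lies at the Hamming bound (tight).


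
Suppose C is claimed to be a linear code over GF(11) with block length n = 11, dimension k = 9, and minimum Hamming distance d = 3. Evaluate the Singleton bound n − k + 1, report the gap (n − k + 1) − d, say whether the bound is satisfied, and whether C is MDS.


Singleton RHS = n − k + 1 = 3, slack = 0, bound satisfied, MDS.

Singleton bound: d ≤ n − k + 1.
Here n = 11, k = 9, so n − k + 1 = 3.
Given d = 3, check d ≤ 3: YES.
Slack = (n − k + 1) − d = 0.
The code is MDS (slack = 0).
Description: the claimed parameters are [11, 9, 3]_11; such a code would be MDS (meets Singleton bound).


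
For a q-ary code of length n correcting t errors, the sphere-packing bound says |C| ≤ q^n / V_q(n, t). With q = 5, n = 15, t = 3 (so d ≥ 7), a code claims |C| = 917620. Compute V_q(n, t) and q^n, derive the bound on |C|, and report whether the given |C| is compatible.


V_q(n, t) = 30861, q^n = 30517578125, Hamming bound = 988871, |C| = 917620 ≤ bound (satisfied).

Step 1: Compute V_q(n, t) = Σ_{j=0}^3 C(n, j) (q−1)^j.
  j = 0: C(15,0)·(4)^0 = 1·1 = 1.
  j = 1: C(15,1)·(4)^1 = 15·4 = 60.
  j = 2: C(15,2)·(4)^2 = 105·16 = 1680.
  j = 3: C(15,3)·(4)^3 = 455·64 = 29120.
  V_q(n, t) = 1 + 60 + 1680 + 29120 = 30861.
Step 2: q^n = 5^15 = 30517578125.
Step 3: Hamming bound ⌊q^n / V_q(n,t)⌋ = ⌊30517578125/30861⌋ = 988871.
Step 4: Compare |C| = 917620 to 988871: satisfied.
The claimed |C| lies below the Hamming bound.


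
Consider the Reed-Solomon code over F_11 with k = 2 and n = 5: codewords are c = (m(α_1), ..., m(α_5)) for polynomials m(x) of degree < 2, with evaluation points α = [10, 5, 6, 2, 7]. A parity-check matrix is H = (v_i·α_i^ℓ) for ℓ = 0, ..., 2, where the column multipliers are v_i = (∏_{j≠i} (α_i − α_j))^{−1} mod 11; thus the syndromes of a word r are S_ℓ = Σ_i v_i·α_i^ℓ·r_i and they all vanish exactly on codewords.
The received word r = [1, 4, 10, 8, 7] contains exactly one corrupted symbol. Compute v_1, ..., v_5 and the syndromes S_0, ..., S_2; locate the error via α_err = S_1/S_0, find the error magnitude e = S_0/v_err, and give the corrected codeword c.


S = (8, 1, 7), error at position 5, error magnitude e = 2, c = [1, 4, 10, 8, 5].

Step 1: column multipliers v_i = (∏_{j≠i}(α_i − α_j))^{−1} mod 11.
  i = 1 (α = 10): (10−5)(10−6)(10−2)(10−7) = 5·4·8·3 = 480 ≡ 7, so v_1 = 7^{−1} = 8 (mod 11).
  i = 2 (α = 5): (5−10)(5−6)(5−2)(5−7) = (−5)·(−1)·3·(−2) = −30 ≡ 3, so v_2 = 3^{−1} = 4 (mod 11).
  i = 3 (α = 6): (6−10)(6−5)(6−2)(6−7) = (−4)·1·4·(−1) = 16 ≡ 5, so v_3 = 5^{−1} = 9 (mod 11).
  i = 4 (α = 2): (2−10)(2−5)(2−6)(2−7) = (−8)·(−3)·(−4)·(−5) = 480 ≡ 7, so v_4 = 7^{−1} = 8 (mod 11).
  i = 5 (α = 7): (7−10)(7−5)(7−6)(7−2) = (−3)·2·1·5 = −30 ≡ 3, so v_5 = 3^{−1} = 4 (mod 11).
  v = [8, 4, 9, 8, 4].
Step 2: syndromes of r = [1, 4, 10, 8, 7] (all sums mod 11).
  S_0 = Σ v_i r_i = 8·1 + 4·4 + 9·10 + 8·8 + 4·7 = 206 ≡ 8.
  S_1 = Σ v_i α_i r_i = 8·10·1 + 4·5·4 + 9·6·10 + 8·2·8 + 4·7·7 = 1024 ≡ 1.
  α_i^2 mod 11 = [1, 3, 3, 4, 5].
  S_2 = Σ v_i α_i^2 r_i = 8·1·1 + 4·3·4 + 9·3·10 + 8·4·8 + 4·5·7 = 722 ≡ 7.
  S = (8, 1, 7) ≠ 0, so r is not a codeword (an error is present).
Step 3: locate the error. For a single error e at position i, S_ℓ = v_i·e·α_i^ℓ, so α_err = S_1/S_0.
  S_0^{−1} = 8^{−1} = 7 (mod 11), so α_err = 1·7 = 7 ≡ 7 = α_5. Error position i = 5.
  Consistency check: S_2/S_1 = 7·1 = 7 ≡ 7 = α_err ✓ (single-error assumption holds).
Step 4: error magnitude e = S_0/v_5 = S_0·∏_{j≠5}(α_5 − α_j) = 8·3 = 24 ≡ 2 (mod 11).
Step 5: correct position 5: c_5 = r_5 − e = 7 − 2 ≡ 5 (mod 11). Hence c = [1, 4, 10, 8, 5].
  Check: interpolating c through the α_i gives m(x) = 7 + 6·x (degree < 2) with m(α_i) = c_i for every i, so c is indeed a codeword.


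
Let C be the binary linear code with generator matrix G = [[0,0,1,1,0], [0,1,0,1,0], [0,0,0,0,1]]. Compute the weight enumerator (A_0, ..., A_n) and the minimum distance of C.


Weight distribution: A_0 = 1, A_1 = 1, A_2 = 3, A_3 = 3. Minimum distance d = 1.

Enumerate all 2^3 = 8 messages m ∈ F_2^3.
For each, compute codeword c = mG in F_2^5, then tally its weight.
  m = 000 → c = 00000, weight = 0.
  m = 100 → c = 00110, weight = 2.
  m = 010 → c = 01010, weight = 2.
  m = 110 → c = 01100, weight = 2.
  m = 001 → c = 00001, weight = 1.
  m = 101 → c = 00111, weight = 3.
  m = 011 → c = 01011, weight = 3.
  m = 111 → c = 01101, weight = 3.
Tally weights:
  weight 0: 1 codewords.
  weight 1: 1 codewords.
  weight 2: 3 codewords.
  weight 3: 3 codewords.
Minimum distance d = smallest w > 0 with A_w > 0 = 1.
Sanity: Σ A_w = 8 = 2^3 = 8 ✓.
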